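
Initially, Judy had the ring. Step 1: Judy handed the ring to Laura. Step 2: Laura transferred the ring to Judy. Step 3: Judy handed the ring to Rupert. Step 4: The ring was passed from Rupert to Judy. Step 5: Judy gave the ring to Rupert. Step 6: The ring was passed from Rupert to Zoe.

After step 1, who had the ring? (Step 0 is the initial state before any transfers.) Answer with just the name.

Tracking the ring holder through step 1:
After step 0 (start): Judy
After step 1: Laura

At step 1, the holder is Laura.

Answer: Laura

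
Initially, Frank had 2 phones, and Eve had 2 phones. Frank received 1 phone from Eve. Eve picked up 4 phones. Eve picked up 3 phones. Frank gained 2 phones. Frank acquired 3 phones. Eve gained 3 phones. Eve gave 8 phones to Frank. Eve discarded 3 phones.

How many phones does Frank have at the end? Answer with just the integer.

Answer: 16

Derivation:
Tracking counts step by step:
Start: Frank=2, Eve=2
Event 1 (Eve -> Frank, 1): Eve: 2 -> 1, Frank: 2 -> 3. State: Frank=3, Eve=1
Event 2 (Eve +4): Eve: 1 -> 5. State: Frank=3, Eve=5
Event 3 (Eve +3): Eve: 5 -> 8. State: Frank=3, Eve=8
Event 4 (Frank +2): Frank: 3 -> 5. State: Frank=5, Eve=8
Event 5 (Frank +3): Frank: 5 -> 8. State: Frank=8, Eve=8
Event 6 (Eve +3): Eve: 8 -> 11. State: Frank=8, Eve=11
Event 7 (Eve -> Frank, 8): Eve: 11 -> 3, Frank: 8 -> 16. State: Frank=16, Eve=3
Event 8 (Eve -3): Eve: 3 -> 0. State: Frank=16, Eve=0

Frank's final count: 16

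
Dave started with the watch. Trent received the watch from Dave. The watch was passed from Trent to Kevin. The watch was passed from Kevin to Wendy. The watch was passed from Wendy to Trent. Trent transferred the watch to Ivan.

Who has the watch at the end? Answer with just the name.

Answer: Ivan

Derivation:
Tracking the watch through each event:
Start: Dave has the watch.
After event 1: Trent has the watch.
After event 2: Kevin has the watch.
After event 3: Wendy has the watch.
After event 4: Trent has the watch.
After event 5: Ivan has the watch.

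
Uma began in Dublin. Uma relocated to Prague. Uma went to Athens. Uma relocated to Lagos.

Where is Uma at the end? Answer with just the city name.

Answer: Lagos

Derivation:
Tracking Uma's location:
Start: Uma is in Dublin.
After move 1: Dublin -> Prague. Uma is in Prague.
After move 2: Prague -> Athens. Uma is in Athens.
After move 3: Athens -> Lagos. Uma is in Lagos.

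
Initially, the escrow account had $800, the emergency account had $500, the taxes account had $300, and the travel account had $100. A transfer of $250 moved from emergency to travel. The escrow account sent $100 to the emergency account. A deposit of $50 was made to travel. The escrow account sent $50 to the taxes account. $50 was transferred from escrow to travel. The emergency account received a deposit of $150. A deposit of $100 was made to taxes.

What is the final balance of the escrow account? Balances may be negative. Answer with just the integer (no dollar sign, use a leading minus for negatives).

Tracking account balances step by step:
Start: escrow=800, emergency=500, taxes=300, travel=100
Event 1 (transfer 250 emergency -> travel): emergency: 500 - 250 = 250, travel: 100 + 250 = 350. Balances: escrow=800, emergency=250, taxes=300, travel=350
Event 2 (transfer 100 escrow -> emergency): escrow: 800 - 100 = 700, emergency: 250 + 100 = 350. Balances: escrow=700, emergency=350, taxes=300, travel=350
Event 3 (deposit 50 to travel): travel: 350 + 50 = 400. Balances: escrow=700, emergency=350, taxes=300, travel=400
Event 4 (transfer 50 escrow -> taxes): escrow: 700 - 50 = 650, taxes: 300 + 50 = 350. Balances: escrow=650, emergency=350, taxes=350, travel=400
Event 5 (transfer 50 escrow -> travel): escrow: 650 - 50 = 600, travel: 400 + 50 = 450. Balances: escrow=600, emergency=350, taxes=350, travel=450
Event 6 (deposit 150 to emergency): emergency: 350 + 150 = 500. Balances: escrow=600, emergency=500, taxes=350, travel=450
Event 7 (deposit 100 to taxes): taxes: 350 + 100 = 450. Balances: escrow=600, emergency=500, taxes=450, travel=450

Final balance of escrow: 600

Answer: 600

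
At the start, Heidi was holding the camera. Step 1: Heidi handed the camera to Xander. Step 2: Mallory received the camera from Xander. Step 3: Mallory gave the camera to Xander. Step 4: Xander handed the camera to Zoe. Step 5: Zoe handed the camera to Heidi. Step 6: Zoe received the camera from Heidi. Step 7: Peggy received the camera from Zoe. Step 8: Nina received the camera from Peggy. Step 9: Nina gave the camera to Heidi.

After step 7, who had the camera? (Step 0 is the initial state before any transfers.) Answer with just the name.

Answer: Peggy

Derivation:
Tracking the camera holder through step 7:
After step 0 (start): Heidi
After step 1: Xander
After step 2: Mallory
After step 3: Xander
After step 4: Zoe
After step 5: Heidi
After step 6: Zoe
After step 7: Peggy

At step 7, the holder is Peggy.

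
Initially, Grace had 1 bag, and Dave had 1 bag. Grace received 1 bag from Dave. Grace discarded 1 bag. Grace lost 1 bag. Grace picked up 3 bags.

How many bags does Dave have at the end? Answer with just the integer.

Answer: 0

Derivation:
Tracking counts step by step:
Start: Grace=1, Dave=1
Event 1 (Dave -> Grace, 1): Dave: 1 -> 0, Grace: 1 -> 2. State: Grace=2, Dave=0
Event 2 (Grace -1): Grace: 2 -> 1. State: Grace=1, Dave=0
Event 3 (Grace -1): Grace: 1 -> 0. State: Grace=0, Dave=0
Event 4 (Grace +3): Grace: 0 -> 3. State: Grace=3, Dave=0

Dave's final count: 0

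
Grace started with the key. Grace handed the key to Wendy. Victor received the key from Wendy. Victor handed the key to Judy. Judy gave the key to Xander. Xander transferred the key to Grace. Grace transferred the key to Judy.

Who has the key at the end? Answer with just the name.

Answer: Judy

Derivation:
Tracking the key through each event:
Start: Grace has the key.
After event 1: Wendy has the key.
After event 2: Victor has the key.
After event 3: Judy has the key.
After event 4: Xander has the key.
After event 5: Grace has the key.
After event 6: Judy has the key.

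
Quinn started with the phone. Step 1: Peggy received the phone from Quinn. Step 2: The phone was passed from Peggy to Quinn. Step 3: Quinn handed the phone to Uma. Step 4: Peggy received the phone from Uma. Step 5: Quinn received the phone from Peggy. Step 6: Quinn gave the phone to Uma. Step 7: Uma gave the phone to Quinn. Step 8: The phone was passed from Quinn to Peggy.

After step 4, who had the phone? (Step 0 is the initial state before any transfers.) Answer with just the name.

Answer: Peggy

Derivation:
Tracking the phone holder through step 4:
After step 0 (start): Quinn
After step 1: Peggy
After step 2: Quinn
After step 3: Uma
After step 4: Peggy

At step 4, the holder is Peggy.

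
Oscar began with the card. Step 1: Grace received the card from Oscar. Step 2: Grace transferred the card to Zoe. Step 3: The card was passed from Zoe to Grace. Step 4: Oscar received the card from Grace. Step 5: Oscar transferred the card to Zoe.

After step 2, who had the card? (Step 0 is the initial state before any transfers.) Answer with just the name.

Answer: Zoe

Derivation:
Tracking the card holder through step 2:
After step 0 (start): Oscar
After step 1: Grace
After step 2: Zoe

At step 2, the holder is Zoe.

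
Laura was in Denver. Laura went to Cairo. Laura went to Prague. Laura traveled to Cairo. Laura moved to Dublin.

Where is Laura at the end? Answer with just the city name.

Tracking Laura's location:
Start: Laura is in Denver.
After move 1: Denver -> Cairo. Laura is in Cairo.
After move 2: Cairo -> Prague. Laura is in Prague.
After move 3: Prague -> Cairo. Laura is in Cairo.
After move 4: Cairo -> Dublin. Laura is in Dublin.

Answer: Dublin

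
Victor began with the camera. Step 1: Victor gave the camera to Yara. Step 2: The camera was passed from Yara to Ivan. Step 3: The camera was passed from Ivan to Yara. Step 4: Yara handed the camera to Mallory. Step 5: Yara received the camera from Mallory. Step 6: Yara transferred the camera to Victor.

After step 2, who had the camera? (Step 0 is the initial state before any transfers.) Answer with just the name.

Tracking the camera holder through step 2:
After step 0 (start): Victor
After step 1: Yara
After step 2: Ivan

At step 2, the holder is Ivan.

Answer: Ivan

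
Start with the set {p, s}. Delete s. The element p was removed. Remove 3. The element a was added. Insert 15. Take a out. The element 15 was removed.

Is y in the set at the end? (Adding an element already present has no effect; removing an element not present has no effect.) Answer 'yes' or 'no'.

Answer: no

Derivation:
Tracking the set through each operation:
Start: {p, s}
Event 1 (remove s): removed. Set: {p}
Event 2 (remove p): removed. Set: {}
Event 3 (remove 3): not present, no change. Set: {}
Event 4 (add a): added. Set: {a}
Event 5 (add 15): added. Set: {15, a}
Event 6 (remove a): removed. Set: {15}
Event 7 (remove 15): removed. Set: {}

Final set: {} (size 0)
y is NOT in the final set.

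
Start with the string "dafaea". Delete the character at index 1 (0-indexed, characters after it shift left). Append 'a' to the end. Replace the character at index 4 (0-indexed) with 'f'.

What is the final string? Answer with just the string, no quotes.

Answer: dfaefa

Derivation:
Applying each edit step by step:
Start: "dafaea"
Op 1 (delete idx 1 = 'a'): "dafaea" -> "dfaea"
Op 2 (append 'a'): "dfaea" -> "dfaeaa"
Op 3 (replace idx 4: 'a' -> 'f'): "dfaeaa" -> "dfaefa"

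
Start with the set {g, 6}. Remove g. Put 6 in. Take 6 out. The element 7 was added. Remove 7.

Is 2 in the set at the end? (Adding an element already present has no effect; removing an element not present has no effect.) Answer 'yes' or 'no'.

Tracking the set through each operation:
Start: {6, g}
Event 1 (remove g): removed. Set: {6}
Event 2 (add 6): already present, no change. Set: {6}
Event 3 (remove 6): removed. Set: {}
Event 4 (add 7): added. Set: {7}
Event 5 (remove 7): removed. Set: {}

Final set: {} (size 0)
2 is NOT in the final set.

Answer: no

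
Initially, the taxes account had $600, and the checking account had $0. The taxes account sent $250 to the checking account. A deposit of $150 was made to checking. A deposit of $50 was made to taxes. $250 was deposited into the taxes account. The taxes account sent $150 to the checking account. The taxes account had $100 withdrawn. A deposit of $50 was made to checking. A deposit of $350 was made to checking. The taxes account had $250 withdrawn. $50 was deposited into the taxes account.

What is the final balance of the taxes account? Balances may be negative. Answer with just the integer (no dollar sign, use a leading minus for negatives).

Answer: 200

Derivation:
Tracking account balances step by step:
Start: taxes=600, checking=0
Event 1 (transfer 250 taxes -> checking): taxes: 600 - 250 = 350, checking: 0 + 250 = 250. Balances: taxes=350, checking=250
Event 2 (deposit 150 to checking): checking: 250 + 150 = 400. Balances: taxes=350, checking=400
Event 3 (deposit 50 to taxes): taxes: 350 + 50 = 400. Balances: taxes=400, checking=400
Event 4 (deposit 250 to taxes): taxes: 400 + 250 = 650. Balances: taxes=650, checking=400
Event 5 (transfer 150 taxes -> checking): taxes: 650 - 150 = 500, checking: 400 + 150 = 550. Balances: taxes=500, checking=550
Event 6 (withdraw 100 from taxes): taxes: 500 - 100 = 400. Balances: taxes=400, checking=550
Event 7 (deposit 50 to checking): checking: 550 + 50 = 600. Balances: taxes=400, checking=600
Event 8 (deposit 350 to checking): checking: 600 + 350 = 950. Balances: taxes=400, checking=950
Event 9 (withdraw 250 from taxes): taxes: 400 - 250 = 150. Balances: taxes=150, checking=950
Event 10 (deposit 50 to taxes): taxes: 150 + 50 = 200. Balances: taxes=200, checking=950

Final balance of taxes: 200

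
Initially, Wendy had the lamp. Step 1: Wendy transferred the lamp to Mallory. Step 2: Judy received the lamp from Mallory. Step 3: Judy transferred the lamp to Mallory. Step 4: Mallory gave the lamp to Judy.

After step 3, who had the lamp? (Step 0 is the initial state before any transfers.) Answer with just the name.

Tracking the lamp holder through step 3:
After step 0 (start): Wendy
After step 1: Mallory
After step 2: Judy
After step 3: Mallory

At step 3, the holder is Mallory.

Answer: Mallory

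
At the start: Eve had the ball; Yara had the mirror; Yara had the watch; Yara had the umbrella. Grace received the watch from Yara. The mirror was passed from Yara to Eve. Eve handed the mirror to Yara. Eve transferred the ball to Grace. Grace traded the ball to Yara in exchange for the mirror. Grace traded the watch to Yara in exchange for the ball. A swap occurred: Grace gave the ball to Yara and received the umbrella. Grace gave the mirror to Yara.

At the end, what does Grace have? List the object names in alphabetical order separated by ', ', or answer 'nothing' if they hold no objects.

Tracking all object holders:
Start: ball:Eve, mirror:Yara, watch:Yara, umbrella:Yara
Event 1 (give watch: Yara -> Grace). State: ball:Eve, mirror:Yara, watch:Grace, umbrella:Yara
Event 2 (give mirror: Yara -> Eve). State: ball:Eve, mirror:Eve, watch:Grace, umbrella:Yara
Event 3 (give mirror: Eve -> Yara). State: ball:Eve, mirror:Yara, watch:Grace, umbrella:Yara
Event 4 (give ball: Eve -> Grace). State: ball:Grace, mirror:Yara, watch:Grace, umbrella:Yara
Event 5 (swap ball<->mirror: now ball:Yara, mirror:Grace). State: ball:Yara, mirror:Grace, watch:Grace, umbrella:Yara
Event 6 (swap watch<->ball: now watch:Yara, ball:Grace). State: ball:Grace, mirror:Grace, watch:Yara, umbrella:Yara
Event 7 (swap ball<->umbrella: now ball:Yara, umbrella:Grace). State: ball:Yara, mirror:Grace, watch:Yara, umbrella:Grace
Event 8 (give mirror: Grace -> Yara). State: ball:Yara, mirror:Yara, watch:Yara, umbrella:Grace

Final state: ball:Yara, mirror:Yara, watch:Yara, umbrella:Grace
Grace holds: umbrella.

Answer: umbrella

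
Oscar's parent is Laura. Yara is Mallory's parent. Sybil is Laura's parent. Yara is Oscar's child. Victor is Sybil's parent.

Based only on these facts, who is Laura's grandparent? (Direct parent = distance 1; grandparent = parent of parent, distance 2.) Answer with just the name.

Reconstructing the parent chain from the given facts:
  Victor -> Sybil -> Laura -> Oscar -> Yara -> Mallory
(each arrow means 'parent of the next')
Positions in the chain (0 = top):
  position of Victor: 0
  position of Sybil: 1
  position of Laura: 2
  position of Oscar: 3
  position of Yara: 4
  position of Mallory: 5

Laura is at position 2; the grandparent is 2 steps up the chain, i.e. position 0: Victor.

Answer: Victor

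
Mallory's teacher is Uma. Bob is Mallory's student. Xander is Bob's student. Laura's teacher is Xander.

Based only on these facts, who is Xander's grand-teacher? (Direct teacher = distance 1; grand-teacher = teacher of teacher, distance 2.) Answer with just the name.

Reconstructing the teacher chain from the given facts:
  Uma -> Mallory -> Bob -> Xander -> Laura
(each arrow means 'teacher of the next')
Positions in the chain (0 = top):
  position of Uma: 0
  position of Mallory: 1
  position of Bob: 2
  position of Xander: 3
  position of Laura: 4

Xander is at position 3; the grand-teacher is 2 steps up the chain, i.e. position 1: Mallory.

Answer: Mallory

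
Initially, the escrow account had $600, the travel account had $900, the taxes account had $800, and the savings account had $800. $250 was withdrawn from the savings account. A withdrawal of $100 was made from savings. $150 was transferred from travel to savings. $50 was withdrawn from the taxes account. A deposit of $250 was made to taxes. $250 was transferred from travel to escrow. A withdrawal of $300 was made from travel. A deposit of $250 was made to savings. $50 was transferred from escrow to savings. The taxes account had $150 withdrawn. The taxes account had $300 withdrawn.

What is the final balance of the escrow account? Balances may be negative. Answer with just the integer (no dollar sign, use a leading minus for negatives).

Tracking account balances step by step:
Start: escrow=600, travel=900, taxes=800, savings=800
Event 1 (withdraw 250 from savings): savings: 800 - 250 = 550. Balances: escrow=600, travel=900, taxes=800, savings=550
Event 2 (withdraw 100 from savings): savings: 550 - 100 = 450. Balances: escrow=600, travel=900, taxes=800, savings=450
Event 3 (transfer 150 travel -> savings): travel: 900 - 150 = 750, savings: 450 + 150 = 600. Balances: escrow=600, travel=750, taxes=800, savings=600
Event 4 (withdraw 50 from taxes): taxes: 800 - 50 = 750. Balances: escrow=600, travel=750, taxes=750, savings=600
Event 5 (deposit 250 to taxes): taxes: 750 + 250 = 1000. Balances: escrow=600, travel=750, taxes=1000, savings=600
Event 6 (transfer 250 travel -> escrow): travel: 750 - 250 = 500, escrow: 600 + 250 = 850. Balances: escrow=850, travel=500, taxes=1000, savings=600
Event 7 (withdraw 300 from travel): travel: 500 - 300 = 200. Balances: escrow=850, travel=200, taxes=1000, savings=600
Event 8 (deposit 250 to savings): savings: 600 + 250 = 850. Balances: escrow=850, travel=200, taxes=1000, savings=850
Event 9 (transfer 50 escrow -> savings): escrow: 850 - 50 = 800, savings: 850 + 50 = 900. Balances: escrow=800, travel=200, taxes=1000, savings=900
Event 10 (withdraw 150 from taxes): taxes: 1000 - 150 = 850. Balances: escrow=800, travel=200, taxes=850, savings=900
Event 11 (withdraw 300 from taxes): taxes: 850 - 300 = 550. Balances: escrow=800, travel=200, taxes=550, savings=900

Final balance of escrow: 800

Answer: 800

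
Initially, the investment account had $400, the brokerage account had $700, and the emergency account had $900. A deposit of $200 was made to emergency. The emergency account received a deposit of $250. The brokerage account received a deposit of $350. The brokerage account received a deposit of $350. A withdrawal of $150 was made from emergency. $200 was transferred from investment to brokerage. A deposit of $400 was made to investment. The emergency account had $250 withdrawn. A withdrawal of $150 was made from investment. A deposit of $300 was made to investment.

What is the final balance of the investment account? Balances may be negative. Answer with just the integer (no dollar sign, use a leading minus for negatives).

Answer: 750

Derivation:
Tracking account balances step by step:
Start: investment=400, brokerage=700, emergency=900
Event 1 (deposit 200 to emergency): emergency: 900 + 200 = 1100. Balances: investment=400, brokerage=700, emergency=1100
Event 2 (deposit 250 to emergency): emergency: 1100 + 250 = 1350. Balances: investment=400, brokerage=700, emergency=1350
Event 3 (deposit 350 to brokerage): brokerage: 700 + 350 = 1050. Balances: investment=400, brokerage=1050, emergency=1350
Event 4 (deposit 350 to brokerage): brokerage: 1050 + 350 = 1400. Balances: investment=400, brokerage=1400, emergency=1350
Event 5 (withdraw 150 from emergency): emergency: 1350 - 150 = 1200. Balances: investment=400, brokerage=1400, emergency=1200
Event 6 (transfer 200 investment -> brokerage): investment: 400 - 200 = 200, brokerage: 1400 + 200 = 1600. Balances: investment=200, brokerage=1600, emergency=1200
Event 7 (deposit 400 to investment): investment: 200 + 400 = 600. Balances: investment=600, brokerage=1600, emergency=1200
Event 8 (withdraw 250 from emergency): emergency: 1200 - 250 = 950. Balances: investment=600, brokerage=1600, emergency=950
Event 9 (withdraw 150 from investment): investment: 600 - 150 = 450. Balances: investment=450, brokerage=1600, emergency=950
Event 10 (deposit 300 to investment): investment: 450 + 300 = 750. Balances: investment=750, brokerage=1600, emergency=950

Final balance of investment: 750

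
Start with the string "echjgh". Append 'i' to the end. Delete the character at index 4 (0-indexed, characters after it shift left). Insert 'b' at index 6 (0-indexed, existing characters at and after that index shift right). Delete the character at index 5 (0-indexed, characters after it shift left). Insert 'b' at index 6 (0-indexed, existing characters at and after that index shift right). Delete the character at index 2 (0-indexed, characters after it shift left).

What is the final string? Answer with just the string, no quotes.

Answer: ecjhbb

Derivation:
Applying each edit step by step:
Start: "echjgh"
Op 1 (append 'i'): "echjgh" -> "echjghi"
Op 2 (delete idx 4 = 'g'): "echjghi" -> "echjhi"
Op 3 (insert 'b' at idx 6): "echjhi" -> "echjhib"
Op 4 (delete idx 5 = 'i'): "echjhib" -> "echjhb"
Op 5 (insert 'b' at idx 6): "echjhb" -> "echjhbb"
Op 6 (delete idx 2 = 'h'): "echjhbb" -> "ecjhbb"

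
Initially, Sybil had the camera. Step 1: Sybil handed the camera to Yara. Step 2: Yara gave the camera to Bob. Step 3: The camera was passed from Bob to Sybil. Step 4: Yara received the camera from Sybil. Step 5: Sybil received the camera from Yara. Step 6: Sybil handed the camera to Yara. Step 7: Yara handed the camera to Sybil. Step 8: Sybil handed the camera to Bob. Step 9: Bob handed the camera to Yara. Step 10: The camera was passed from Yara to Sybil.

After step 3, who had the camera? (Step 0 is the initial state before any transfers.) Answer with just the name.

Tracking the camera holder through step 3:
After step 0 (start): Sybil
After step 1: Yara
After step 2: Bob
After step 3: Sybil

At step 3, the holder is Sybil.

Answer: Sybil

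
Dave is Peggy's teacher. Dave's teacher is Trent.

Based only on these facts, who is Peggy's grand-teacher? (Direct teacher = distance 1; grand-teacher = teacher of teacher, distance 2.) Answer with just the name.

Answer: Trent

Derivation:
Reconstructing the teacher chain from the given facts:
  Trent -> Dave -> Peggy
(each arrow means 'teacher of the next')
Positions in the chain (0 = top):
  position of Trent: 0
  position of Dave: 1
  position of Peggy: 2

Peggy is at position 2; the grand-teacher is 2 steps up the chain, i.e. position 0: Trent.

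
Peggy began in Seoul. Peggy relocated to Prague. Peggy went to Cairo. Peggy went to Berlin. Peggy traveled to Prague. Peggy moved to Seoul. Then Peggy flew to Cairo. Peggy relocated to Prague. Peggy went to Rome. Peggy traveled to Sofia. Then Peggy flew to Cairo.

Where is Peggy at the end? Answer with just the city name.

Tracking Peggy's location:
Start: Peggy is in Seoul.
After move 1: Seoul -> Prague. Peggy is in Prague.
After move 2: Prague -> Cairo. Peggy is in Cairo.
After move 3: Cairo -> Berlin. Peggy is in Berlin.
After move 4: Berlin -> Prague. Peggy is in Prague.
After move 5: Prague -> Seoul. Peggy is in Seoul.
After move 6: Seoul -> Cairo. Peggy is in Cairo.
After move 7: Cairo -> Prague. Peggy is in Prague.
After move 8: Prague -> Rome. Peggy is in Rome.
After move 9: Rome -> Sofia. Peggy is in Sofia.
After move 10: Sofia -> Cairo. Peggy is in Cairo.

Answer: Cairo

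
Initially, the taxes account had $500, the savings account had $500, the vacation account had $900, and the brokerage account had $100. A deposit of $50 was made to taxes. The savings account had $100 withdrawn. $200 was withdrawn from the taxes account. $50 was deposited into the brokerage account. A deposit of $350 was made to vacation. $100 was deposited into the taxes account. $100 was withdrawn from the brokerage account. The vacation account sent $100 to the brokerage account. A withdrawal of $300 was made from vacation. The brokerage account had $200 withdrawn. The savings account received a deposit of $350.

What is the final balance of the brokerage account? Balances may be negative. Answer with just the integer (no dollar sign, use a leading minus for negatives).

Answer: -50

Derivation:
Tracking account balances step by step:
Start: taxes=500, savings=500, vacation=900, brokerage=100
Event 1 (deposit 50 to taxes): taxes: 500 + 50 = 550. Balances: taxes=550, savings=500, vacation=900, brokerage=100
Event 2 (withdraw 100 from savings): savings: 500 - 100 = 400. Balances: taxes=550, savings=400, vacation=900, brokerage=100
Event 3 (withdraw 200 from taxes): taxes: 550 - 200 = 350. Balances: taxes=350, savings=400, vacation=900, brokerage=100
Event 4 (deposit 50 to brokerage): brokerage: 100 + 50 = 150. Balances: taxes=350, savings=400, vacation=900, brokerage=150
Event 5 (deposit 350 to vacation): vacation: 900 + 350 = 1250. Balances: taxes=350, savings=400, vacation=1250, brokerage=150
Event 6 (deposit 100 to taxes): taxes: 350 + 100 = 450. Balances: taxes=450, savings=400, vacation=1250, brokerage=150
Event 7 (withdraw 100 from brokerage): brokerage: 150 - 100 = 50. Balances: taxes=450, savings=400, vacation=1250, brokerage=50
Event 8 (transfer 100 vacation -> brokerage): vacation: 1250 - 100 = 1150, brokerage: 50 + 100 = 150. Balances: taxes=450, savings=400, vacation=1150, brokerage=150
Event 9 (withdraw 300 from vacation): vacation: 1150 - 300 = 850. Balances: taxes=450, savings=400, vacation=850, brokerage=150
Event 10 (withdraw 200 from brokerage): brokerage: 150 - 200 = -50. Balances: taxes=450, savings=400, vacation=850, brokerage=-50
Event 11 (deposit 350 to savings): savings: 400 + 350 = 750. Balances: taxes=450, savings=750, vacation=850, brokerage=-50

Final balance of brokerage: -50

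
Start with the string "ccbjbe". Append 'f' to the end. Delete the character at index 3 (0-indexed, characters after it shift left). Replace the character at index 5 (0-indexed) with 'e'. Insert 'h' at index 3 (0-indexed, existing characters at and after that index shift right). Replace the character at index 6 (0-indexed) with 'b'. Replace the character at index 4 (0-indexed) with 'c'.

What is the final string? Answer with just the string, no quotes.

Applying each edit step by step:
Start: "ccbjbe"
Op 1 (append 'f'): "ccbjbe" -> "ccbjbef"
Op 2 (delete idx 3 = 'j'): "ccbjbef" -> "ccbbef"
Op 3 (replace idx 5: 'f' -> 'e'): "ccbbef" -> "ccbbee"
Op 4 (insert 'h' at idx 3): "ccbbee" -> "ccbhbee"
Op 5 (replace idx 6: 'e' -> 'b'): "ccbhbee" -> "ccbhbeb"
Op 6 (replace idx 4: 'b' -> 'c'): "ccbhbeb" -> "ccbhceb"

Answer: ccbhceb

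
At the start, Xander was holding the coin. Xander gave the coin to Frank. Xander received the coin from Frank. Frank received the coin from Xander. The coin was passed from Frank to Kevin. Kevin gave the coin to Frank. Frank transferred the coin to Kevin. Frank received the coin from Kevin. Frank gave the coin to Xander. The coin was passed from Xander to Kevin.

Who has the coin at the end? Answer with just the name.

Answer: Kevin

Derivation:
Tracking the coin through each event:
Start: Xander has the coin.
After event 1: Frank has the coin.
After event 2: Xander has the coin.
After event 3: Frank has the coin.
After event 4: Kevin has the coin.
After event 5: Frank has the coin.
After event 6: Kevin has the coin.
After event 7: Frank has the coin.
After event 8: Xander has the coin.
After event 9: Kevin has the coin.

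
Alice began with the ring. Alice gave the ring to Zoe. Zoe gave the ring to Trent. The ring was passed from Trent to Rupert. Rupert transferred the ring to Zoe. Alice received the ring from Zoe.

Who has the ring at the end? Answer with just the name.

Tracking the ring through each event:
Start: Alice has the ring.
After event 1: Zoe has the ring.
After event 2: Trent has the ring.
After event 3: Rupert has the ring.
After event 4: Zoe has the ring.
After event 5: Alice has the ring.

Answer: Alice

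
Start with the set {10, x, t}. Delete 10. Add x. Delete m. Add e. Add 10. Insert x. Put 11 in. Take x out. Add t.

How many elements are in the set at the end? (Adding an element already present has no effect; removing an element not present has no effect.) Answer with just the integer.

Tracking the set through each operation:
Start: {10, t, x}
Event 1 (remove 10): removed. Set: {t, x}
Event 2 (add x): already present, no change. Set: {t, x}
Event 3 (remove m): not present, no change. Set: {t, x}
Event 4 (add e): added. Set: {e, t, x}
Event 5 (add 10): added. Set: {10, e, t, x}
Event 6 (add x): already present, no change. Set: {10, e, t, x}
Event 7 (add 11): added. Set: {10, 11, e, t, x}
Event 8 (remove x): removed. Set: {10, 11, e, t}
Event 9 (add t): already present, no change. Set: {10, 11, e, t}

Final set: {10, 11, e, t} (size 4)

Answer: 4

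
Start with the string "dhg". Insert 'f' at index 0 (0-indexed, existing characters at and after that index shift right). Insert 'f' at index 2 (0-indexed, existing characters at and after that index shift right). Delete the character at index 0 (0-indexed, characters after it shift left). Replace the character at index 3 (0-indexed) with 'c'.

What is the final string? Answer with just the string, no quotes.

Applying each edit step by step:
Start: "dhg"
Op 1 (insert 'f' at idx 0): "dhg" -> "fdhg"
Op 2 (insert 'f' at idx 2): "fdhg" -> "fdfhg"
Op 3 (delete idx 0 = 'f'): "fdfhg" -> "dfhg"
Op 4 (replace idx 3: 'g' -> 'c'): "dfhg" -> "dfhc"

Answer: dfhc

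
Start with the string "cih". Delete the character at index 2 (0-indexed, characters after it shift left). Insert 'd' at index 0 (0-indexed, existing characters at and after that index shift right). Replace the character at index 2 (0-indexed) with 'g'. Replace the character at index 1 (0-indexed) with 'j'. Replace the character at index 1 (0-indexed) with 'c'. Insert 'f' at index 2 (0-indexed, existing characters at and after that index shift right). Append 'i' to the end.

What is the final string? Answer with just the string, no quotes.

Answer: dcfgi

Derivation:
Applying each edit step by step:
Start: "cih"
Op 1 (delete idx 2 = 'h'): "cih" -> "ci"
Op 2 (insert 'd' at idx 0): "ci" -> "dci"
Op 3 (replace idx 2: 'i' -> 'g'): "dci" -> "dcg"
Op 4 (replace idx 1: 'c' -> 'j'): "dcg" -> "djg"
Op 5 (replace idx 1: 'j' -> 'c'): "djg" -> "dcg"
Op 6 (insert 'f' at idx 2): "dcg" -> "dcfg"
Op 7 (append 'i'): "dcfg" -> "dcfgi"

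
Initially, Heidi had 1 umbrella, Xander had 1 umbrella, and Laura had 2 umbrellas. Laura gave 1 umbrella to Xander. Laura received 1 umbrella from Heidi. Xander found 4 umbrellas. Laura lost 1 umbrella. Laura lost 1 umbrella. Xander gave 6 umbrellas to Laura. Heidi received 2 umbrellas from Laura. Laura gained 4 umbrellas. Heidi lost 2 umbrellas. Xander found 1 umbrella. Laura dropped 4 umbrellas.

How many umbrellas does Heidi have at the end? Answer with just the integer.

Answer: 0

Derivation:
Tracking counts step by step:
Start: Heidi=1, Xander=1, Laura=2
Event 1 (Laura -> Xander, 1): Laura: 2 -> 1, Xander: 1 -> 2. State: Heidi=1, Xander=2, Laura=1
Event 2 (Heidi -> Laura, 1): Heidi: 1 -> 0, Laura: 1 -> 2. State: Heidi=0, Xander=2, Laura=2
Event 3 (Xander +4): Xander: 2 -> 6. State: Heidi=0, Xander=6, Laura=2
Event 4 (Laura -1): Laura: 2 -> 1. State: Heidi=0, Xander=6, Laura=1
Event 5 (Laura -1): Laura: 1 -> 0. State: Heidi=0, Xander=6, Laura=0
Event 6 (Xander -> Laura, 6): Xander: 6 -> 0, Laura: 0 -> 6. State: Heidi=0, Xander=0, Laura=6
Event 7 (Laura -> Heidi, 2): Laura: 6 -> 4, Heidi: 0 -> 2. State: Heidi=2, Xander=0, Laura=4
Event 8 (Laura +4): Laura: 4 -> 8. State: Heidi=2, Xander=0, Laura=8
Event 9 (Heidi -2): Heidi: 2 -> 0. State: Heidi=0, Xander=0, Laura=8
Event 10 (Xander +1): Xander: 0 -> 1. State: Heidi=0, Xander=1, Laura=8
Event 11 (Laura -4): Laura: 8 -> 4. State: Heidi=0, Xander=1, Laura=4

Heidi's final count: 0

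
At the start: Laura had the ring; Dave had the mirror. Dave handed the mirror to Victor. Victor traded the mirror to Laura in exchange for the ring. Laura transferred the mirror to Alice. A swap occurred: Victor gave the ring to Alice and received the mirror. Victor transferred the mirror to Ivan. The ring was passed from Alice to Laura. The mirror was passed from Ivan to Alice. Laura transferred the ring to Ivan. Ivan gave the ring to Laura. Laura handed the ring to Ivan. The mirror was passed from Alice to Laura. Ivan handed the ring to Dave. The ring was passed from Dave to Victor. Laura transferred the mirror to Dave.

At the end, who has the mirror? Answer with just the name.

Answer: Dave

Derivation:
Tracking all object holders:
Start: ring:Laura, mirror:Dave
Event 1 (give mirror: Dave -> Victor). State: ring:Laura, mirror:Victor
Event 2 (swap mirror<->ring: now mirror:Laura, ring:Victor). State: ring:Victor, mirror:Laura
Event 3 (give mirror: Laura -> Alice). State: ring:Victor, mirror:Alice
Event 4 (swap ring<->mirror: now ring:Alice, mirror:Victor). State: ring:Alice, mirror:Victor
Event 5 (give mirror: Victor -> Ivan). State: ring:Alice, mirror:Ivan
Event 6 (give ring: Alice -> Laura). State: ring:Laura, mirror:Ivan
Event 7 (give mirror: Ivan -> Alice). State: ring:Laura, mirror:Alice
Event 8 (give ring: Laura -> Ivan). State: ring:Ivan, mirror:Alice
Event 9 (give ring: Ivan -> Laura). State: ring:Laura, mirror:Alice
Event 10 (give ring: Laura -> Ivan). State: ring:Ivan, mirror:Alice
Event 11 (give mirror: Alice -> Laura). State: ring:Ivan, mirror:Laura
Event 12 (give ring: Ivan -> Dave). State: ring:Dave, mirror:Laura
Event 13 (give ring: Dave -> Victor). State: ring:Victor, mirror:Laura
Event 14 (give mirror: Laura -> Dave). State: ring:Victor, mirror:Dave

Final state: ring:Victor, mirror:Dave
The mirror is held by Dave.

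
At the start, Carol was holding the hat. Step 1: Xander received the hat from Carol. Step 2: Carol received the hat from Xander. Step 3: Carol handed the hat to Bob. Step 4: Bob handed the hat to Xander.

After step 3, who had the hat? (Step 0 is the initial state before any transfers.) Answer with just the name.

Tracking the hat holder through step 3:
After step 0 (start): Carol
After step 1: Xander
After step 2: Carol
After step 3: Bob

At step 3, the holder is Bob.

Answer: Bob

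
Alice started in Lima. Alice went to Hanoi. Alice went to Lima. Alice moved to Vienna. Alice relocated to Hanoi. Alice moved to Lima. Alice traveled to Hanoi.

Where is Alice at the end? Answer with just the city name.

Answer: Hanoi

Derivation:
Tracking Alice's location:
Start: Alice is in Lima.
After move 1: Lima -> Hanoi. Alice is in Hanoi.
After move 2: Hanoi -> Lima. Alice is in Lima.
After move 3: Lima -> Vienna. Alice is in Vienna.
After move 4: Vienna -> Hanoi. Alice is in Hanoi.
After move 5: Hanoi -> Lima. Alice is in Lima.
After move 6: Lima -> Hanoi. Alice is in Hanoi.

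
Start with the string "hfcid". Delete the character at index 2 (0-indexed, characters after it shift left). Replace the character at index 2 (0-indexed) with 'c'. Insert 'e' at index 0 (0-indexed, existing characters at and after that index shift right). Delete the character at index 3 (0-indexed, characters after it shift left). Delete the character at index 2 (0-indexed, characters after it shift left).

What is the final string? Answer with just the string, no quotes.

Answer: ehd

Derivation:
Applying each edit step by step:
Start: "hfcid"
Op 1 (delete idx 2 = 'c'): "hfcid" -> "hfid"
Op 2 (replace idx 2: 'i' -> 'c'): "hfid" -> "hfcd"
Op 3 (insert 'e' at idx 0): "hfcd" -> "ehfcd"
Op 4 (delete idx 3 = 'c'): "ehfcd" -> "ehfd"
Op 5 (delete idx 2 = 'f'): "ehfd" -> "ehd"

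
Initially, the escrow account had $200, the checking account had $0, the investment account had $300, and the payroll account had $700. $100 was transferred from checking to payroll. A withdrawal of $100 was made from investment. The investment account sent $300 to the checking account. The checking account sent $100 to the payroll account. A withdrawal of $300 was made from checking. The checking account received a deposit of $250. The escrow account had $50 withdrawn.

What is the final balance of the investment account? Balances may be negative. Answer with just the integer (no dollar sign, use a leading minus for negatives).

Tracking account balances step by step:
Start: escrow=200, checking=0, investment=300, payroll=700
Event 1 (transfer 100 checking -> payroll): checking: 0 - 100 = -100, payroll: 700 + 100 = 800. Balances: escrow=200, checking=-100, investment=300, payroll=800
Event 2 (withdraw 100 from investment): investment: 300 - 100 = 200. Balances: escrow=200, checking=-100, investment=200, payroll=800
Event 3 (transfer 300 investment -> checking): investment: 200 - 300 = -100, checking: -100 + 300 = 200. Balances: escrow=200, checking=200, investment=-100, payroll=800
Event 4 (transfer 100 checking -> payroll): checking: 200 - 100 = 100, payroll: 800 + 100 = 900. Balances: escrow=200, checking=100, investment=-100, payroll=900
Event 5 (withdraw 300 from checking): checking: 100 - 300 = -200. Balances: escrow=200, checking=-200, investment=-100, payroll=900
Event 6 (deposit 250 to checking): checking: -200 + 250 = 50. Balances: escrow=200, checking=50, investment=-100, payroll=900
Event 7 (withdraw 50 from escrow): escrow: 200 - 50 = 150. Balances: escrow=150, checking=50, investment=-100, payroll=900

Final balance of investment: -100

Answer: -100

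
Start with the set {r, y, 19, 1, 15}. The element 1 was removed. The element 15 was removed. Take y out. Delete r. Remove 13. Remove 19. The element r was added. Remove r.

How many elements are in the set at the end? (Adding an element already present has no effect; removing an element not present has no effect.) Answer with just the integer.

Tracking the set through each operation:
Start: {1, 15, 19, r, y}
Event 1 (remove 1): removed. Set: {15, 19, r, y}
Event 2 (remove 15): removed. Set: {19, r, y}
Event 3 (remove y): removed. Set: {19, r}
Event 4 (remove r): removed. Set: {19}
Event 5 (remove 13): not present, no change. Set: {19}
Event 6 (remove 19): removed. Set: {}
Event 7 (add r): added. Set: {r}
Event 8 (remove r): removed. Set: {}

Final set: {} (size 0)

Answer: 0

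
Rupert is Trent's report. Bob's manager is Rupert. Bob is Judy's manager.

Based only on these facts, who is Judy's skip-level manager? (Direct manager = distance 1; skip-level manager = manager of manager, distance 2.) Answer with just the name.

Answer: Rupert

Derivation:
Reconstructing the manager chain from the given facts:
  Trent -> Rupert -> Bob -> Judy
(each arrow means 'manager of the next')
Positions in the chain (0 = top):
  position of Trent: 0
  position of Rupert: 1
  position of Bob: 2
  position of Judy: 3

Judy is at position 3; the skip-level manager is 2 steps up the chain, i.e. position 1: Rupert.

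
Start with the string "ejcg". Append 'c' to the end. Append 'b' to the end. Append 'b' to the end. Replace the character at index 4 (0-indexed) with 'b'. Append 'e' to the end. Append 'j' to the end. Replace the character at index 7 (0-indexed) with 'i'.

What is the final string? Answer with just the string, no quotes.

Applying each edit step by step:
Start: "ejcg"
Op 1 (append 'c'): "ejcg" -> "ejcgc"
Op 2 (append 'b'): "ejcgc" -> "ejcgcb"
Op 3 (append 'b'): "ejcgcb" -> "ejcgcbb"
Op 4 (replace idx 4: 'c' -> 'b'): "ejcgcbb" -> "ejcgbbb"
Op 5 (append 'e'): "ejcgbbb" -> "ejcgbbbe"
Op 6 (append 'j'): "ejcgbbbe" -> "ejcgbbbej"
Op 7 (replace idx 7: 'e' -> 'i'): "ejcgbbbej" -> "ejcgbbbij"

Answer: ejcgbbbij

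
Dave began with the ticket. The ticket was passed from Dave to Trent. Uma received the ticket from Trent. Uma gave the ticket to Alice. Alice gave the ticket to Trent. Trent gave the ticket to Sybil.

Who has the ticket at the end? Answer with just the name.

Tracking the ticket through each event:
Start: Dave has the ticket.
After event 1: Trent has the ticket.
After event 2: Uma has the ticket.
After event 3: Alice has the ticket.
After event 4: Trent has the ticket.
After event 5: Sybil has the ticket.

Answer: Sybil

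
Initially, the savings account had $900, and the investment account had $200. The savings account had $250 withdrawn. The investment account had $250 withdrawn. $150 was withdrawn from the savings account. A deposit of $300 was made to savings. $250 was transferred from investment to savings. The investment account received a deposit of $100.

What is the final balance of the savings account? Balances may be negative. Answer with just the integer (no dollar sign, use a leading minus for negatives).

Tracking account balances step by step:
Start: savings=900, investment=200
Event 1 (withdraw 250 from savings): savings: 900 - 250 = 650. Balances: savings=650, investment=200
Event 2 (withdraw 250 from investment): investment: 200 - 250 = -50. Balances: savings=650, investment=-50
Event 3 (withdraw 150 from savings): savings: 650 - 150 = 500. Balances: savings=500, investment=-50
Event 4 (deposit 300 to savings): savings: 500 + 300 = 800. Balances: savings=800, investment=-50
Event 5 (transfer 250 investment -> savings): investment: -50 - 250 = -300, savings: 800 + 250 = 1050. Balances: savings=1050, investment=-300
Event 6 (deposit 100 to investment): investment: -300 + 100 = -200. Balances: savings=1050, investment=-200

Final balance of savings: 1050

Answer: 1050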